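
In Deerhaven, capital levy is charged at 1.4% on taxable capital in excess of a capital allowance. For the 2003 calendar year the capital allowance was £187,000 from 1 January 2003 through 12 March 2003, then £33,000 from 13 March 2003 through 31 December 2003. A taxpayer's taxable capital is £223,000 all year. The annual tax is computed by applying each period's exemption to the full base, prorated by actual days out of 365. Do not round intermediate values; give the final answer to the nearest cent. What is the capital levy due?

1 January – 12 March 2003: 71 days, exemption £187,000 → (£223,000 − £187,000) × 1.4% × 71/365 = £98.0384
13 March – 31 December 2003: 294 days, exemption £33,000 → (£223,000 − £33,000) × 1.4% × 294/365 = £2,142.5753
Total = £2,240.6137

£2,240.61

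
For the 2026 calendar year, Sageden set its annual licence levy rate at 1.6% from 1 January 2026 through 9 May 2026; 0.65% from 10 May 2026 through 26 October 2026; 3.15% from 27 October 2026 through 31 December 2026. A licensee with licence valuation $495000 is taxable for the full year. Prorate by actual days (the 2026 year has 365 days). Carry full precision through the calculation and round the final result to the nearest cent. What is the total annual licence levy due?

$7117.15

1 January – 9 May 2026: 129 days at 1.6% → $495000 × 1.6% × 129/365 = $2799.1233
10 May – 26 October 2026: 170 days at 0.65% → $495000 × 0.65% × 170/365 = $1498.5616
27 October – 31 December 2026: 66 days at 3.15% → $495000 × 3.15% × 66/365 = $2819.4658
Total = $7117.1507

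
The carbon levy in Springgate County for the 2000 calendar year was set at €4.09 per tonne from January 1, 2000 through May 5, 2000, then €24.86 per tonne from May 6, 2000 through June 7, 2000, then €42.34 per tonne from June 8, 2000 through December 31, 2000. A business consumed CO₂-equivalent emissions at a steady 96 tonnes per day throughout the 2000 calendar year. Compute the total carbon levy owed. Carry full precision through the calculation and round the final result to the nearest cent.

€969,609.60

January 1 – May 5, 2000: 126 days × 96 tonnes/day = 12,096 tonnes at €4.09/tonne → €49,472.64
May 6 – June 7, 2000: 33 days × 96 tonnes/day = 3,168 tonnes at €24.86/tonne → €78,756.48
June 8 – December 31, 2000: 207 days × 96 tonnes/day = 19,872 tonnes at €42.34/tonne → €841,380.48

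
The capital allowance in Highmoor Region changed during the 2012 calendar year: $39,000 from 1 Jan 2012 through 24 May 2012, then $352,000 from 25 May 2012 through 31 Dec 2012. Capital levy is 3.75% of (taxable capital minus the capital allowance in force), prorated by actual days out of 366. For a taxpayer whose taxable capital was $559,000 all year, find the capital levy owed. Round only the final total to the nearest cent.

$12,412.60

1 Jan – 24 May 2012: 145 days, exemption $39,000 → ($559,000 − $39,000) × 3.75% × 145/366 = $7,725.4098
25 May – 31 Dec 2012: 221 days, exemption $352,000 → ($559,000 − $352,000) × 3.75% × 221/366 = $4,687.1926
Total = $12,412.6025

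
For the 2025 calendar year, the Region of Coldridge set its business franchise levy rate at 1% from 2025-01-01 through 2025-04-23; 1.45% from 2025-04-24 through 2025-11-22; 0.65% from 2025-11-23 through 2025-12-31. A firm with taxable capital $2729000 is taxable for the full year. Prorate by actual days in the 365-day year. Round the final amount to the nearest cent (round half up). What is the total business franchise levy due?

2025-01-01 to 2025-04-23: 113 days at 1% → $2729000 × 1% × 113/365 = $8448.6849
2025-04-24 to 2025-11-22: 213 days at 1.45% → $2729000 × 1.45% × 213/365 = $23091.8260
2025-11-23 to 2025-12-31: 39 days at 0.65% → $2729000 × 0.65% × 39/365 = $1895.3466
Total = $33435.8575

$33435.86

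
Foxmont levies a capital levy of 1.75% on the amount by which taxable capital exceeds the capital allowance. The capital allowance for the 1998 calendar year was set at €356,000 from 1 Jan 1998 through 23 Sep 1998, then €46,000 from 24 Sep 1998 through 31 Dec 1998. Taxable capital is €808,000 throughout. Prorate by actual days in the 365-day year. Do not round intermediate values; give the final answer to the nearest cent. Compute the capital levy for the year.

€9,381.44

1 Jan – 23 Sep 1998: 266 days, exemption €356,000 → (€808,000 − €356,000) × 1.75% × 266/365 = €5,764.5479
24 Sep – 31 Dec 1998: 99 days, exemption €46,000 → (€808,000 − €46,000) × 1.75% × 99/365 = €3,616.8904
Total = €9,381.4384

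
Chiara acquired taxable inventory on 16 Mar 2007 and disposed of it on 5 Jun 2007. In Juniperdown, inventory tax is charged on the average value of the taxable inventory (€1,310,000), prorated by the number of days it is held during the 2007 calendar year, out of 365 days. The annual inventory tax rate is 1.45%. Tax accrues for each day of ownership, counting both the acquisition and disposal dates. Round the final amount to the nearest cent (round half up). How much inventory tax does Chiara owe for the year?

€4,267.37

Days held (16 Mar – 5 Jun 2007): 82 out of 365
Tax = €1,310,000 × 1.45% × 82/365 = €4,267.3699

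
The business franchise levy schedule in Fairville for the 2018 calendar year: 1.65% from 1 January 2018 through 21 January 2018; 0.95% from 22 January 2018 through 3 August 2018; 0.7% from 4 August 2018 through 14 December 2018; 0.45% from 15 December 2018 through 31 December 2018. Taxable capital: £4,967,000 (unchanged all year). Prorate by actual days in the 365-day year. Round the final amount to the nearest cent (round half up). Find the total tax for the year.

£43,505.48

1 January – 21 January 2018: 21 days at 1.65% → £4,967,000 × 1.65% × 21/365 = £4,715.2479
22 January – 3 August 2018: 194 days at 0.95% → £4,967,000 × 0.95% × 194/365 = £25,079.9479
4 August – 14 December 2018: 133 days at 0.7% → £4,967,000 × 0.7% × 133/365 = £12,669.2521
15 December – 31 December 2018: 17 days at 0.45% → £4,967,000 × 0.45% × 17/365 = £1,041.0288
Total = £43,505.4767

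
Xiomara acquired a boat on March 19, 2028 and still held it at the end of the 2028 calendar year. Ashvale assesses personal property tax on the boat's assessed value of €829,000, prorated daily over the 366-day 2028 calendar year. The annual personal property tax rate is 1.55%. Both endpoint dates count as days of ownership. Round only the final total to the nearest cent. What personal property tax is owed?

€10,111.08

Days held (March 19 – December 31, 2028): 288 out of 366
Tax = €829,000 × 1.55% × 288/366 = €10,111.0820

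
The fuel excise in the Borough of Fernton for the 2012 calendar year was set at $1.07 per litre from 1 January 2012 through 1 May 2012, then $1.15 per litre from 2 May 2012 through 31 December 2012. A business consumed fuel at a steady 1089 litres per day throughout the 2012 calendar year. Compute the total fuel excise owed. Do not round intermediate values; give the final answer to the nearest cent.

$447731.46

1 January – 1 May 2012: 122 days × 1089 litres/day = 132,858 litres at $1.07/litre → $142158.06
2 May – 31 December 2012: 244 days × 1089 litres/day = 265,716 litres at $1.15/litre → $305573.40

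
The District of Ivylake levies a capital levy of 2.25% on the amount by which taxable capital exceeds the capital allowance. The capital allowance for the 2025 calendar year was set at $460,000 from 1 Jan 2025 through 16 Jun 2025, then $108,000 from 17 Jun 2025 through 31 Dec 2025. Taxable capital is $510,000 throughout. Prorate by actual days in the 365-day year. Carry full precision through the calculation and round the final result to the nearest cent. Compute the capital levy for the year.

$5,421.33

1 Jan – 16 Jun 2025: 167 days, exemption $460,000 → ($510,000 − $460,000) × 2.25% × 167/365 = $514.7260
17 Jun – 31 Dec 2025: 198 days, exemption $108,000 → ($510,000 − $108,000) × 2.25% × 198/365 = $4,906.6027
Total = $5,421.3288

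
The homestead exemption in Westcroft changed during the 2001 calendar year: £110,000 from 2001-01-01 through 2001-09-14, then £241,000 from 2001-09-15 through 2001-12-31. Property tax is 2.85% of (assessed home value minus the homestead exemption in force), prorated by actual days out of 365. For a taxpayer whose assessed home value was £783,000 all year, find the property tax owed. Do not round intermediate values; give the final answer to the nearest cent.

2001-01-01 to 2001-09-14: 257 days, exemption £110,000 → (£783,000 − £110,000) × 2.85% × 257/365 = £13,505.1740
2001-09-15 to 2001-12-31: 108 days, exemption £241,000 → (£783,000 − £241,000) × 2.85% × 108/365 = £4,570.6192
Total = £18,075.7932

£18,075.79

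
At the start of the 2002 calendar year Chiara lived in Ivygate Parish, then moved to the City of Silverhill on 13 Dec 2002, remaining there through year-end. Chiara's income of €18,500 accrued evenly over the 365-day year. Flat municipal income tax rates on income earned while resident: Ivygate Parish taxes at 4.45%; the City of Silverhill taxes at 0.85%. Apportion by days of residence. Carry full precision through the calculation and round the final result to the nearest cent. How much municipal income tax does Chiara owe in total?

Ivygate Parish, 1 Jan – 12 Dec 2002: 346 days → €18,500 × 4.45% × 346/365 = €780.3959
The City of Silverhill, 13 Dec – 31 Dec 2002: 19 days → €18,500 × 0.85% × 19/365 = €8.1856
Total = €788.5815

€788.58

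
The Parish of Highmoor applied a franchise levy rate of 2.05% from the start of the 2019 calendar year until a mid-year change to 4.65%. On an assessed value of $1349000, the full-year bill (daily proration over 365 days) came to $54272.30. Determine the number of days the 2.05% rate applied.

88 days

Let d = days at the first rate; then 365 − d days at the second rate.
$1349000 × [2.05%·d + 4.65%·(365−d)] / 365 = $54272.30
Solving gives d = 88, so the new rate took effect on 30 Mar 2019.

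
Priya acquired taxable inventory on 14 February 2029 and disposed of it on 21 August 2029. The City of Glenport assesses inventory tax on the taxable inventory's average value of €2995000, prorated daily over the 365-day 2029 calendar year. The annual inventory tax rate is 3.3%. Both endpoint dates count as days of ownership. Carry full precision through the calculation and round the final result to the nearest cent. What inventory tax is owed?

€51177.58

Days held (14 February – 21 August 2029): 189 out of 365
Tax = €2995000 × 3.3% × 189/365 = €51177.5753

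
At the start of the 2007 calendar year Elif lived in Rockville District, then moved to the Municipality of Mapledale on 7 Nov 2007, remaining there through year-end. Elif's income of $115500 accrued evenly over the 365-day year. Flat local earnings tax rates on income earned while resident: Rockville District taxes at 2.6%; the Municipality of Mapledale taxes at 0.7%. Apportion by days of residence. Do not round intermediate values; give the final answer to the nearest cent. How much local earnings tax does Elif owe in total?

Rockville District, 1 Jan – 6 Nov 2007: 310 days → $115500 × 2.6% × 310/365 = $2550.4932
The Municipality of Mapledale, 7 Nov – 31 Dec 2007: 55 days → $115500 × 0.7% × 55/365 = $121.8288
Total = $2672.3219

$2672.32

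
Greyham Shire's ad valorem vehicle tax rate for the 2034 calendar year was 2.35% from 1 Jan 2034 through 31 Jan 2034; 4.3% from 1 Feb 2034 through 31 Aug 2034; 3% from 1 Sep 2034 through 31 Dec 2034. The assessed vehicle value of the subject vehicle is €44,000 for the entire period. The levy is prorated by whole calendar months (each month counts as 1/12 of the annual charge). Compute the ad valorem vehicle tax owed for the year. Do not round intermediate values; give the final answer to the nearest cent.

€1,629.83

1 Jan – 31 Jan 2034: 1 month at 2.35% → €44,000 × 2.35% × 1/12 = €86.1667
1 Feb – 31 Aug 2034: 7 months at 4.3% → €44,000 × 4.3% × 7/12 = €1,103.6667
1 Sep – 31 Dec 2034: 4 months at 3% → €44,000 × 3% × 4/12 = €440.0000
Total = €1,629.8333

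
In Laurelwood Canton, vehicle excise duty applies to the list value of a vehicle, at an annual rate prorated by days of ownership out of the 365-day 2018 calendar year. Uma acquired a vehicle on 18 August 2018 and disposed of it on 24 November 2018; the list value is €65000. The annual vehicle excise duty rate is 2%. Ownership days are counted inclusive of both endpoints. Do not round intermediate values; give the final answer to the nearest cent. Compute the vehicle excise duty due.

Days held (18 August – 24 November 2018): 99 out of 365
Tax = €65000 × 2% × 99/365 = €352.6027

€352.60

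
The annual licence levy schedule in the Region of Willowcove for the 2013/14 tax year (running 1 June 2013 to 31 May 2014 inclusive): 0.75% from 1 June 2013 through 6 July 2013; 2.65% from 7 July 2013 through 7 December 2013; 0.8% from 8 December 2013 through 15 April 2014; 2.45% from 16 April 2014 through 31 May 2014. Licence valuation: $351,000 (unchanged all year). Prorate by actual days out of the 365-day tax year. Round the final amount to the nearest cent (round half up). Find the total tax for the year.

$6,260.30

1 June – 6 July 2013: 36 days at 0.75% → $351,000 × 0.75% × 36/365 = $259.6438
7 July – 7 December 2013: 154 days at 2.65% → $351,000 × 2.65% × 154/365 = $3,924.4685
8 December 2013 – 15 April 2014: 129 days at 0.8% → $351,000 × 0.8% × 129/365 = $992.4164
16 April – 31 May 2014: 46 days at 2.45% → $351,000 × 2.45% × 46/365 = $1,083.7726
Total = $6,260.3014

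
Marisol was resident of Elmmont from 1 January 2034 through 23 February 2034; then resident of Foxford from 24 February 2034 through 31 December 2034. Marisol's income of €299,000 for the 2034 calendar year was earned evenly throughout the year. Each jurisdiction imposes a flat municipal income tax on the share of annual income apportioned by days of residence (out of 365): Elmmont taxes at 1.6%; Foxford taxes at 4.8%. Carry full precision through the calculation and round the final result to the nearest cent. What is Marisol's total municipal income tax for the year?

Elmmont, 1 January – 23 February 2034: 54 days → €299,000 × 1.6% × 54/365 = €707.7699
Foxford, 24 February – 31 December 2034: 311 days → €299,000 × 4.8% × 311/365 = €12,228.6904
Total = €12,936.4603

€12,936.46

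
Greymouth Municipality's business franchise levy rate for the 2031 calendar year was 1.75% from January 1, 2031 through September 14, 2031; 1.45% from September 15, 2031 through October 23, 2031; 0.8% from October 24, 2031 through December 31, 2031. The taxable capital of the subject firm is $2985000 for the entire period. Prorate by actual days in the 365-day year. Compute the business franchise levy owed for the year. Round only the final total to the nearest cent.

$45919.93

January 1 – September 14, 2031: 257 days at 1.75% → $2985000 × 1.75% × 257/365 = $36780.9247
September 15 – October 23, 2031: 39 days at 1.45% → $2985000 × 1.45% × 39/365 = $4624.7055
October 24 – December 31, 2031: 69 days at 0.8% → $2985000 × 0.8% × 69/365 = $4514.3014
Total = $45919.9315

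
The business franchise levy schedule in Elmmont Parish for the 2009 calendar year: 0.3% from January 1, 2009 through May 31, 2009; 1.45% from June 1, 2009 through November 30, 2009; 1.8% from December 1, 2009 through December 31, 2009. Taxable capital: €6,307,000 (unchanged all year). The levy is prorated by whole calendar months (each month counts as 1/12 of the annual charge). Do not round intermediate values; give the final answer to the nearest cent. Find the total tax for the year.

January 1 – May 31, 2009: 5 months at 0.3% → €6,307,000 × 0.3% × 5/12 = €7,883.7500
June 1 – November 30, 2009: 6 months at 1.45% → €6,307,000 × 1.45% × 6/12 = €45,725.7500
December 1 – December 31, 2009: 1 month at 1.8% → €6,307,000 × 1.8% × 1/12 = €9,460.5000
Total = €63,070.0000

€63,070.00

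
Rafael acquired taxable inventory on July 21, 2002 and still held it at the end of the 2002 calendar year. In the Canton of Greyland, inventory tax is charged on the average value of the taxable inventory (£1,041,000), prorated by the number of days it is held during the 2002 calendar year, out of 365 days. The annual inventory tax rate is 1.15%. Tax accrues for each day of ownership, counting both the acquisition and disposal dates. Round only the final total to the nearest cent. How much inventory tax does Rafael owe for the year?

£5,378.98

Days held (July 21 – December 31, 2002): 164 out of 365
Tax = £1,041,000 × 1.15% × 164/365 = £5,378.9753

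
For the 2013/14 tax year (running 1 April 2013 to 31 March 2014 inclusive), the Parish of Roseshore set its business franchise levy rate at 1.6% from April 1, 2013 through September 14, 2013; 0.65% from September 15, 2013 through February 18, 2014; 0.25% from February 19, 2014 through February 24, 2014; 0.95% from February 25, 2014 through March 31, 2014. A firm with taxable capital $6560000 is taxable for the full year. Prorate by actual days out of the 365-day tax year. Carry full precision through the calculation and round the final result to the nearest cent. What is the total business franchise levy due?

$72609.32

April 1 – September 14, 2013: 167 days at 1.6% → $6560000 × 1.6% × 167/365 = $48022.7945
September 15, 2013 – February 18, 2014: 157 days at 0.65% → $6560000 × 0.65% × 157/365 = $18341.0411
February 19 – February 24, 2014: 6 days at 0.25% → $6560000 × 0.25% × 6/365 = $269.5890
February 25 – March 31, 2014: 35 days at 0.95% → $6560000 × 0.95% × 35/365 = $5975.8904
Total = $72609.3151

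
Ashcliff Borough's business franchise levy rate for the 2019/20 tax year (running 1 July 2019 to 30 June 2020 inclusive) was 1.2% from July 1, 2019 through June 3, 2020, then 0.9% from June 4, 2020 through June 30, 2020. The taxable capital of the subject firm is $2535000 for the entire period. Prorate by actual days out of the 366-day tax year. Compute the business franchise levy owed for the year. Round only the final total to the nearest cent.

$29858.98

July 1, 2019 – June 3, 2020: 339 days at 1.2% → $2535000 × 1.2% × 339/366 = $28175.9016
June 4 – June 30, 2020: 27 days at 0.9% → $2535000 × 0.9% × 27/366 = $1683.0738
Total = $29858.9754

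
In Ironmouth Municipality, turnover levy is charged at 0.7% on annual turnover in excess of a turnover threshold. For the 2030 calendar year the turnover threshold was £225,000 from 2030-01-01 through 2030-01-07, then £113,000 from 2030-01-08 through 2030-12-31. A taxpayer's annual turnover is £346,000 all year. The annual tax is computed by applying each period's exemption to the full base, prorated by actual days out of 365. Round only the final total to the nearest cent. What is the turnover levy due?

£1,615.96

2030-01-01 to 2030-01-07: 7 days, exemption £225,000 → (£346,000 − £225,000) × 0.7% × 7/365 = £16.2438
2030-01-08 to 2030-12-31: 358 days, exemption £113,000 → (£346,000 − £113,000) × 0.7% × 358/365 = £1,599.7205
Total = £1,615.9644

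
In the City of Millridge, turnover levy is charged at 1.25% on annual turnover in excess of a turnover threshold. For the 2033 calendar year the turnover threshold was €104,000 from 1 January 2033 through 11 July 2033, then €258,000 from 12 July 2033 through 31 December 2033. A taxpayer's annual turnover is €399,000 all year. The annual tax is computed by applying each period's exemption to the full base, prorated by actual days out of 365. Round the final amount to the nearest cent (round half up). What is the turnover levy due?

€2,775.10

1 January – 11 July 2033: 192 days, exemption €104,000 → (€399,000 − €104,000) × 1.25% × 192/365 = €1,939.7260
12 July – 31 December 2033: 173 days, exemption €258,000 → (€399,000 − €258,000) × 1.25% × 173/365 = €835.3767
Total = €2,775.1027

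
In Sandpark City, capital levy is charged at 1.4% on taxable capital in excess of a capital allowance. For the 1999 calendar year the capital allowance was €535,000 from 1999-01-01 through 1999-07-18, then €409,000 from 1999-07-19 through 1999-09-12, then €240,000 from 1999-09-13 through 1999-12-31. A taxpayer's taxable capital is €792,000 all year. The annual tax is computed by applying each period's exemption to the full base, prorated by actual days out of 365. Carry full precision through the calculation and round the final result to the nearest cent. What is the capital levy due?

1999-01-01 to 1999-07-18: 199 days, exemption €535,000 → (€792,000 − €535,000) × 1.4% × 199/365 = €1,961.6493
1999-07-19 to 1999-09-12: 56 days, exemption €409,000 → (€792,000 − €409,000) × 1.4% × 56/365 = €822.6630
1999-09-13 to 1999-12-31: 110 days, exemption €240,000 → (€792,000 − €240,000) × 1.4% × 110/365 = €2,328.9863
Total = €5,113.2986

€5,113.30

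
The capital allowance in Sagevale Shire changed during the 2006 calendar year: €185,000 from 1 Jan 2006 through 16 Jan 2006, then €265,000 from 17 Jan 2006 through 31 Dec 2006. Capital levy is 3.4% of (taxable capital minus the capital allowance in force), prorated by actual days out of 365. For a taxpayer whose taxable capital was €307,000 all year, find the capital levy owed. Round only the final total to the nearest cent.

€1,547.23

1 Jan – 16 Jan 2006: 16 days, exemption €185,000 → (€307,000 − €185,000) × 3.4% × 16/365 = €181.8301
17 Jan – 31 Dec 2006: 349 days, exemption €265,000 → (€307,000 − €265,000) × 3.4% × 349/365 = €1,365.4027
Total = €1,547.2329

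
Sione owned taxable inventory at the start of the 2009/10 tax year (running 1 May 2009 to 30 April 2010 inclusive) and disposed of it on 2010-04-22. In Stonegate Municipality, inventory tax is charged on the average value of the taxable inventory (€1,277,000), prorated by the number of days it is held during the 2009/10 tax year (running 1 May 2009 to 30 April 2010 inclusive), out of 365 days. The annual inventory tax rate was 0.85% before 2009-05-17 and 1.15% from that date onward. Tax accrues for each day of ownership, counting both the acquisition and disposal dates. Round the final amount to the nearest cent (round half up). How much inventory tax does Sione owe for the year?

€14,195.69

2009-05-01 to 2009-05-16: 16 days at 0.85% → €1,277,000 × 0.85% × 16/365 = €475.8137
2009-05-17 to 2010-04-22: 341 days at 1.15% → €1,277,000 × 1.15% × 341/365 = €13,719.8781
Total = €14,195.6918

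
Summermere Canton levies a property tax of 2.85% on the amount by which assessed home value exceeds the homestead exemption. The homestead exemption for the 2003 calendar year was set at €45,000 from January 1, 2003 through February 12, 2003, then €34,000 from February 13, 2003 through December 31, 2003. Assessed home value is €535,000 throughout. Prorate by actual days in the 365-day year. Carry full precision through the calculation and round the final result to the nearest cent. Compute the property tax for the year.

January 1 – February 12, 2003: 43 days, exemption €45,000 → (€535,000 − €45,000) × 2.85% × 43/365 = €1,645.1918
February 13 – December 31, 2003: 322 days, exemption €34,000 → (€535,000 − €34,000) × 2.85% × 322/365 = €12,596.3753
Total = €14,241.5671

€14,241.57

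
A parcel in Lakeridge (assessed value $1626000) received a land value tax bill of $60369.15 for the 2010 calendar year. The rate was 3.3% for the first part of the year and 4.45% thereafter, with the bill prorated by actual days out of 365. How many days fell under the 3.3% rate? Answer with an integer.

234 days

Let d = days at the first rate; then 365 − d days at the second rate.
$1626000 × [3.3%·d + 4.45%·(365−d)] / 365 = $60369.15
Solving gives d = 234, so the new rate took effect on 23 Aug 2010.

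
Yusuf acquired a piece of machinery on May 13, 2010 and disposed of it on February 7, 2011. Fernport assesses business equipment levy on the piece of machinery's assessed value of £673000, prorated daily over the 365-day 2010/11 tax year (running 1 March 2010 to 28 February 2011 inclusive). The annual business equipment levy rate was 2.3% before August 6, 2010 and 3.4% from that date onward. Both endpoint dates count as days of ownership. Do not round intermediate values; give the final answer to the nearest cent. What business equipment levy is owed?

May 13 – August 5, 2010: 85 days at 2.3% → £673000 × 2.3% × 85/365 = £3604.6986
August 6, 2010 – February 7, 2011: 186 days at 3.4% → £673000 × 3.4% × 186/365 = £11660.4164
Total = £15265.1151

£15265.12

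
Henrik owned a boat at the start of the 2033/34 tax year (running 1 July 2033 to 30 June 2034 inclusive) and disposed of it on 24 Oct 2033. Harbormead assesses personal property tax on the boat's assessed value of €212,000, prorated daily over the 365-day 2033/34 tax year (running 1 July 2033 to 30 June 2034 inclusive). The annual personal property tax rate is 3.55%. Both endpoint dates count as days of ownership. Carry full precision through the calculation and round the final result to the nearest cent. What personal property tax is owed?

Days held (1 Jul – 24 Oct 2033): 116 out of 365
Tax = €212,000 × 3.55% × 116/365 = €2,391.8247

€2,391.82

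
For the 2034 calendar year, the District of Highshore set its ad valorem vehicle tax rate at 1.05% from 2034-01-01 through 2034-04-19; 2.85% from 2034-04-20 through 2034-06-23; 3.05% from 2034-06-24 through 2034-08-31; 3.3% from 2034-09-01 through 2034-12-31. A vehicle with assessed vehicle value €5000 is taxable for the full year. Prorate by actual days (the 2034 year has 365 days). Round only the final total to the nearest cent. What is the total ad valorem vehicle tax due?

€125.03

2034-01-01 to 2034-04-19: 109 days at 1.05% → €5000 × 1.05% × 109/365 = €15.6781
2034-04-20 to 2034-06-23: 65 days at 2.85% → €5000 × 2.85% × 65/365 = €25.3767
2034-06-24 to 2034-08-31: 69 days at 3.05% → €5000 × 3.05% × 69/365 = €28.8288
2034-09-01 to 2034-12-31: 122 days at 3.3% → €5000 × 3.3% × 122/365 = €55.1507
Total = €125.0342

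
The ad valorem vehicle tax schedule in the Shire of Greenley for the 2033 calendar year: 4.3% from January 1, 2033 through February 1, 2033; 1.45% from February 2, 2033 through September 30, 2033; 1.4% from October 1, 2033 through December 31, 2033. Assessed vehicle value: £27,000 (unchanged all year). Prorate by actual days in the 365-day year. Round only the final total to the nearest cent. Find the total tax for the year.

£455.56

January 1 – February 1, 2033: 32 days at 4.3% → £27,000 × 4.3% × 32/365 = £101.7863
February 2 – September 30, 2033: 241 days at 1.45% → £27,000 × 1.45% × 241/365 = £258.4973
October 1 – December 31, 2033: 92 days at 1.4% → £27,000 × 1.4% × 92/365 = £95.2767
Total = £455.5603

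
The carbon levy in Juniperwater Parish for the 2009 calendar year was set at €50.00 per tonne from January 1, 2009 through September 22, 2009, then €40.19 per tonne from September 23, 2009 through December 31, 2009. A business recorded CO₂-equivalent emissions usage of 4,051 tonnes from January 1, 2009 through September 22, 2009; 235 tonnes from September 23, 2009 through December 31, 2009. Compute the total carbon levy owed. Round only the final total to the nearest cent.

January 1 – September 22, 2009: 4,051 tonnes at €50.00/tonne → €202,550.00
September 23 – December 31, 2009: 235 tonnes at €40.19/tonne → €9,444.65

€211,994.65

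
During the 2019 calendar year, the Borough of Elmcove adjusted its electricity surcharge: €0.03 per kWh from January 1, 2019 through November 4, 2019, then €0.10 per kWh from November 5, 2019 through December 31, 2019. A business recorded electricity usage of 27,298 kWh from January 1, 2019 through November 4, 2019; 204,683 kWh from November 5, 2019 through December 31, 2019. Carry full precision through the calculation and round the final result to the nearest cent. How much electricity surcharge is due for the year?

January 1 – November 4, 2019: 27,298 kWh at €0.03/kWh → €818.94
November 5 – December 31, 2019: 204,683 kWh at €0.10/kWh → €20468.30

€21287.24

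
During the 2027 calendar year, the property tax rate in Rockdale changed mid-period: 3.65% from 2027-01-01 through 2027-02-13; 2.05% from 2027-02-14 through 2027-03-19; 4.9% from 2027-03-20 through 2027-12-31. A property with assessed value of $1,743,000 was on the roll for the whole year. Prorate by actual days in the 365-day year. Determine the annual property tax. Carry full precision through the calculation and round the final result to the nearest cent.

$78,153.25

2027-01-01 to 2027-02-13: 44 days at 3.65% → $1,743,000 × 3.65% × 44/365 = $7,669.2000
2027-02-14 to 2027-03-19: 34 days at 2.05% → $1,743,000 × 2.05% × 34/365 = $3,328.4137
2027-03-20 to 2027-12-31: 287 days at 4.9% → $1,743,000 × 4.9% × 287/365 = $67,155.6411
Total = $78,153.2548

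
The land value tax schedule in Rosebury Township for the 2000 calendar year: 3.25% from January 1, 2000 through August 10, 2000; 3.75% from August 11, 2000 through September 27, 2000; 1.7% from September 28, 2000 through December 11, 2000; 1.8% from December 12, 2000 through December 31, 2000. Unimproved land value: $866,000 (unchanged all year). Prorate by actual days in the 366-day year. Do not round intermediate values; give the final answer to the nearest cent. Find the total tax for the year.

$25,276.08

January 1 – August 10, 2000: 223 days at 3.25% → $866,000 × 3.25% × 223/366 = $17,148.4563
August 11 – September 27, 2000: 48 days at 3.75% → $866,000 × 3.75% × 48/366 = $4,259.0164
September 28 – December 11, 2000: 75 days at 1.7% → $866,000 × 1.7% × 75/366 = $3,016.8033
December 12 – December 31, 2000: 20 days at 1.8% → $866,000 × 1.8% × 20/366 = $851.8033
Total = $25,276.0792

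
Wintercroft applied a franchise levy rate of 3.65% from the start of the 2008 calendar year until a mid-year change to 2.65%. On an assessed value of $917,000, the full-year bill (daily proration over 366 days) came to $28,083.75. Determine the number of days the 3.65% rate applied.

151 days

Let d = days at the first rate; then 366 − d days at the second rate.
$917,000 × [3.65%·d + 2.65%·(366−d)] / 366 = $28,083.75
Solving gives d = 151, so the new rate took effect on 31 May 2008.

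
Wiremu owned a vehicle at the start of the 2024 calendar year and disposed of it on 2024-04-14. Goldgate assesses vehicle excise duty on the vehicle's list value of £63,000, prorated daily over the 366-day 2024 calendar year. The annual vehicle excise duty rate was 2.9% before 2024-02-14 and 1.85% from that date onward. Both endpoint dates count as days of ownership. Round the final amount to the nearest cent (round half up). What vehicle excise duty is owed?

£413.89

2024-01-01 to 2024-02-13: 44 days at 2.9% → £63,000 × 2.9% × 44/366 = £219.6393
2024-02-14 to 2024-04-14: 61 days at 1.85% → £63,000 × 1.85% × 61/366 = £194.2500
Total = £413.8893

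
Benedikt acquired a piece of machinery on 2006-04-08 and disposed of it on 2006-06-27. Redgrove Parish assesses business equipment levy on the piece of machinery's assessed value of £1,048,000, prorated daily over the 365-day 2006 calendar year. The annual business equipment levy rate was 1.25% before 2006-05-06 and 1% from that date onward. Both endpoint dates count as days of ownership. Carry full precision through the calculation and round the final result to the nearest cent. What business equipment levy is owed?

£2,526.68

2006-04-08 to 2006-05-05: 28 days at 1.25% → £1,048,000 × 1.25% × 28/365 = £1,004.9315
2006-05-06 to 2006-06-27: 53 days at 1% → £1,048,000 × 1% × 53/365 = £1,521.7534
Total = £2,526.6849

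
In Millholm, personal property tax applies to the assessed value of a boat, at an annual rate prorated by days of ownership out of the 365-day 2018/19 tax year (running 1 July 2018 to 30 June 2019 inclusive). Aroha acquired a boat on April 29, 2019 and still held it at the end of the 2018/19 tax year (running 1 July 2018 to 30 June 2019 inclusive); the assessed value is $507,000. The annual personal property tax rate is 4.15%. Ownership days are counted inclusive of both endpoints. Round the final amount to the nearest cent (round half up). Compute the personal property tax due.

$3,631.65

Days held (April 29 – June 30, 2019): 63 out of 365
Tax = $507,000 × 4.15% × 63/365 = $3,631.6479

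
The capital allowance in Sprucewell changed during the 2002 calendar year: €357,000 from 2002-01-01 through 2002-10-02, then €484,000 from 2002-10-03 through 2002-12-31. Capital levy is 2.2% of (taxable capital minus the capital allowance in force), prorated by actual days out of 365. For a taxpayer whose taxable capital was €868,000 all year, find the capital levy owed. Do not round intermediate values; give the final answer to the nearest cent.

€10,553.07

2002-01-01 to 2002-10-02: 275 days, exemption €357,000 → (€868,000 − €357,000) × 2.2% × 275/365 = €8,470.0000
2002-10-03 to 2002-12-31: 90 days, exemption €484,000 → (€868,000 − €484,000) × 2.2% × 90/365 = €2,083.0685
Total = €10,553.0685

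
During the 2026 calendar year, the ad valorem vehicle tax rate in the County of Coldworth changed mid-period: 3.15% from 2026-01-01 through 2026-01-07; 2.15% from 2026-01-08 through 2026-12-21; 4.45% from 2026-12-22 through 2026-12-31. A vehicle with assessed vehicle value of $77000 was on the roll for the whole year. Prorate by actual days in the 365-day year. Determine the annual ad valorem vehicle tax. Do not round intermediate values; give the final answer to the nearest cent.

2026-01-01 to 2026-01-07: 7 days at 3.15% → $77000 × 3.15% × 7/365 = $46.5164
2026-01-08 to 2026-12-21: 348 days at 2.15% → $77000 × 2.15% × 348/365 = $1578.3945
2026-12-22 to 2026-12-31: 10 days at 4.45% → $77000 × 4.45% × 10/365 = $93.8767
Total = $1718.7877

$1718.79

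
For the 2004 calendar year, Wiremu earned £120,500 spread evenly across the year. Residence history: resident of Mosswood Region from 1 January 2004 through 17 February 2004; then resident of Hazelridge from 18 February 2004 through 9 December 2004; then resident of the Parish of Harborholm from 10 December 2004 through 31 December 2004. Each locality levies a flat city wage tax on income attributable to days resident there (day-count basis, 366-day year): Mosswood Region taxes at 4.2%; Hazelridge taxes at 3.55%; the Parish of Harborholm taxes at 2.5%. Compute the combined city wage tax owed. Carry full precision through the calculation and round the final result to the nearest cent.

£4,304.42

Mosswood Region, 1 January – 17 February 2004: 48 days → £120,500 × 4.2% × 48/366 = £663.7377
Hazelridge, 18 February – 9 December 2004: 296 days → £120,500 × 3.55% × 296/366 = £3,459.6011
The Parish of Harborholm, 10 December – 31 December 2004: 22 days → £120,500 × 2.5% × 22/366 = £181.0792
Total = £4,304.4180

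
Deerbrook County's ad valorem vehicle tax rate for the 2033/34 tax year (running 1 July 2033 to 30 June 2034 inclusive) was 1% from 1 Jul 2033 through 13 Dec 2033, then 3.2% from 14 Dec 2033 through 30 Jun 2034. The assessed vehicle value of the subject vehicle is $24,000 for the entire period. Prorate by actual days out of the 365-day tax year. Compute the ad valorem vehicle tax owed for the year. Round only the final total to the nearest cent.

1 Jul – 13 Dec 2033: 166 days at 1% → $24,000 × 1% × 166/365 = $109.1507
14 Dec 2033 – 30 Jun 2034: 199 days at 3.2% → $24,000 × 3.2% × 199/365 = $418.7178
Total = $527.8685

$527.87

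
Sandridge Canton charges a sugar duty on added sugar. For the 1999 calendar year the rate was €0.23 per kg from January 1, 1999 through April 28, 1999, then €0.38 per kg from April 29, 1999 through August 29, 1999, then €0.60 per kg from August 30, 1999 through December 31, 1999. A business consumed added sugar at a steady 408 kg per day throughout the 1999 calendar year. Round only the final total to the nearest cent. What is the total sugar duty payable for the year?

€60498.24

January 1 – April 28, 1999: 118 days × 408 kg/day = 48,144 kg at €0.23/kg → €11073.12
April 29 – August 29, 1999: 123 days × 408 kg/day = 50,184 kg at €0.38/kg → €19069.92
August 30 – December 31, 1999: 124 days × 408 kg/day = 50,592 kg at €0.60/kg → €30355.20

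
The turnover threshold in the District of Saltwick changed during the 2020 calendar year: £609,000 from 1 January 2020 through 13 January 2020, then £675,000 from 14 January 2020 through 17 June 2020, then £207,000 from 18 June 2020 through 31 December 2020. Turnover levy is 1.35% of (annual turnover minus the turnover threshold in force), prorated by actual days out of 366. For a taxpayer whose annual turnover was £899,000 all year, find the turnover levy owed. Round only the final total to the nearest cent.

£6,456.32

1 January – 13 January 2020: 13 days, exemption £609,000 → (£899,000 − £609,000) × 1.35% × 13/366 = £139.0574
14 January – 17 June 2020: 156 days, exemption £675,000 → (£899,000 − £675,000) × 1.35% × 156/366 = £1,288.9180
18 June – 31 December 2020: 197 days, exemption £207,000 → (£899,000 − £207,000) × 1.35% × 197/366 = £5,028.3443
Total = £6,456.3197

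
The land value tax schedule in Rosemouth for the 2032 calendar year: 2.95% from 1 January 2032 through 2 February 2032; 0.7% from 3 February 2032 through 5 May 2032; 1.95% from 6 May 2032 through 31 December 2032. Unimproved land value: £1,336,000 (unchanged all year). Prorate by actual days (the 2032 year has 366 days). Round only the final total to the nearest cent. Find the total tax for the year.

1 January – 2 February 2032: 33 days at 2.95% → £1,336,000 × 2.95% × 33/366 = £3,553.5410
3 February – 5 May 2032: 93 days at 0.7% → £1,336,000 × 0.7% × 93/366 = £2,376.3279
6 May – 31 December 2032: 240 days at 1.95% → £1,336,000 × 1.95% × 240/366 = £17,083.2787
Total = £23,013.1475

£23,013.15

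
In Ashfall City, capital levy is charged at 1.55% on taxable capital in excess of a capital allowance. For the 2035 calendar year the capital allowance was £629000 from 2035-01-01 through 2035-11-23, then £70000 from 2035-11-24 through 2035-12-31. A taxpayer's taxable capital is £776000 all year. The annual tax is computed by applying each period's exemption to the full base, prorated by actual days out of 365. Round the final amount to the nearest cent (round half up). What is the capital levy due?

£3180.56

2035-01-01 to 2035-11-23: 327 days, exemption £629000 → (£776000 − £629000) × 1.55% × 327/365 = £2041.2863
2035-11-24 to 2035-12-31: 38 days, exemption £70000 → (£776000 − £70000) × 1.55% × 38/365 = £1139.2712
Total = £3180.5575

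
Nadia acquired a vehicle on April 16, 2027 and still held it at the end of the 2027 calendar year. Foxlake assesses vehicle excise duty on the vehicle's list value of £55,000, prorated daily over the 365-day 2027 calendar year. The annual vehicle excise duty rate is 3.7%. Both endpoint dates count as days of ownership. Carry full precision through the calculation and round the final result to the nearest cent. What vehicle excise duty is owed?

Days held (April 16 – December 31, 2027): 260 out of 365
Tax = £55,000 × 3.7% × 260/365 = £1,449.5890

£1,449.59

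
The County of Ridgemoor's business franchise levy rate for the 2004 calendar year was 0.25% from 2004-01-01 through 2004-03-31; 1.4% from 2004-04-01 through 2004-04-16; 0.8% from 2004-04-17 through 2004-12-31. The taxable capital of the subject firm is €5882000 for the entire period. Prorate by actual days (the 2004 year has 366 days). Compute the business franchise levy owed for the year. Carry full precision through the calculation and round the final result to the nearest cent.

€40555.27

2004-01-01 to 2004-03-31: 91 days at 0.25% → €5882000 × 0.25% × 91/366 = €3656.1612
2004-04-01 to 2004-04-16: 16 days at 1.4% → €5882000 × 1.4% × 16/366 = €3599.9126
2004-04-17 to 2004-12-31: 259 days at 0.8% → €5882000 × 0.8% × 259/366 = €33299.1913
Total = €40555.2650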